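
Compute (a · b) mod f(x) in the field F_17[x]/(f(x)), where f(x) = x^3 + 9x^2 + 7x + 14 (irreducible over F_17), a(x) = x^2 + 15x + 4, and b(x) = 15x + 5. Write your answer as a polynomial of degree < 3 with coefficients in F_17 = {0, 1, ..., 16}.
a · b ≡ 10x^2 + 13x + 14 (mod f(x))

Multiply in F_17[x]: a(x)·b(x) = (x^2 + 15x + 4)·(15x + 5) = 15x^3 + 9x^2 + 16x + 3. This has degree ≥ 3, so divide by f(x) over F_17: 15x^3 + 9x^2 + 16x + 3 = (15)·(x^3 + 9x^2 + 7x + 14) + (10x^2 + 13x + 14). Hence a·b ≡ 10x^2 + 13x + 14 (mod f). (F_17[x]/(f) is a field with 17^3 = 4913 elements since f is irreducible of degree 3.)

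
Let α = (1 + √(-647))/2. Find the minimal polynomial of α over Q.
m_α(x) = x^2 - x + 162

From 2α - 1 = √(-647), squaring gives (2α - 1)^2 = -647, i.e. 4α^2 - 4α + 1 = -647, so α^2 - α + (1 + 647)/4 = 0. Since -647 ≡ 1 (mod 4), (1 + 647)/4 = 162 ∈ Z. The polynomial x^2 - x + 162 has discriminant 1 - 4·(162) = -647, which is not a perfect square in Q (d = -647 is squarefree and ≠ 1), so x^2 - x + 162 is irreducible over Q. It is the minimal polynomial of α.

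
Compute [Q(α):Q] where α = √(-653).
[Q(α):Q] = 2

[Q(α):Q] equals the degree of the minimal polynomial of α. Here α^2 = -653 and x^2 + 653 is irreducible (d = -653 is squarefree, ≠ 1, hence not a square), so deg(m_α) = 2. Thus [Q(α):Q] = 2.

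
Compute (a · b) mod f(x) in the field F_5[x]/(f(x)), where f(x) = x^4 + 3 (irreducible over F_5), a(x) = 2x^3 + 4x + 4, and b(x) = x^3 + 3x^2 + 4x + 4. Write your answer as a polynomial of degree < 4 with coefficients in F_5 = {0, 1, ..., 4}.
a · b ≡ 4x^3 + 2x^2 + 4x (mod f(x))

Multiply in F_5[x]: a(x)·b(x) = (2x^3 + 4x + 4)·(x^3 + 3x^2 + 4x + 4) = 2x^6 + x^5 + 2x^4 + 4x^3 + 3x^2 + 2x + 1. This has degree ≥ 4, so divide by f(x) over F_5: 2x^6 + x^5 + 2x^4 + 4x^3 + 3x^2 + 2x + 1 = (2x^2 + x + 2)·(x^4 + 3) + (4x^3 + 2x^2 + 4x). Hence a·b ≡ 4x^3 + 2x^2 + 4x (mod f). (F_5[x]/(f) is a field with 5^4 = 625 elements since f is irreducible of degree 4.)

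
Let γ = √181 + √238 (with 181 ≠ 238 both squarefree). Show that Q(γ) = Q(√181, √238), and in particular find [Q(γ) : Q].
[Q(γ) : Q] = 4 (equivalently, Q(γ) = Q(√181, √238))

Obviously Q(γ) ⊆ Q(√181, √238), and [Q(√181, √238):Q] = 4 (since 181, 238 are distinct squarefree integers > 1 with 43078 not a perfect square). To show equality we compute the minimal polynomial of γ. From γ = √181 + √238: γ^2 = 181 + 2√(43078) + 238 = 419 + 2√(43078), so γ^2 - 419 = 2√(43078); squaring, (γ^2 - 419)^2 = 4·43078, i.e. γ^4 - 838γ^2 + 175561 - 172312 = 0, i.e. γ^4 - 838γ^2 + 3249 = 0. So γ is a root of x^4 - 838x^2 + 3249. This polynomial is irreducible over Q: it has no rational root (each ±√181 ± √238 is irrational), and any factorization into two quadratics over Q would force √(43078) ∈ Q (pairing opposite roots) or √181, √238 ∈ Q (other pairings), all impossible. Hence [Q(γ):Q] = 4 = [Q(√181, √238):Q], so Q(γ) = Q(√181, √238).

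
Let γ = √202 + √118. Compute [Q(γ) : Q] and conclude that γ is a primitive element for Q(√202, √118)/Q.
[Q(γ) : Q] = 4 (equivalently, Q(γ) = Q(√202, √118))

Obviously Q(γ) ⊆ Q(√202, √118), and [Q(√202, √118):Q] = 4 (since 202, 118 are distinct squarefree integers > 1 with 23836 not a perfect square). To show equality we compute the minimal polynomial of γ. From γ = √202 + √118: γ^2 = 202 + 2√(23836) + 118 = 320 + 2√(23836), so γ^2 - 320 = 2√(23836); squaring, (γ^2 - 320)^2 = 4·23836, i.e. γ^4 - 640γ^2 + 102400 - 95344 = 0, i.e. γ^4 - 640γ^2 + 7056 = 0. So γ is a root of x^4 - 640x^2 + 7056. This polynomial is irreducible over Q: it has no rational root (each ±√202 ± √118 is irrational), and any factorization into two quadratics over Q would force √(23836) ∈ Q (pairing opposite roots) or √202, √118 ∈ Q (other pairings), all impossible. Hence [Q(γ):Q] = 4 = [Q(√202, √118):Q], so Q(γ) = Q(√202, √118).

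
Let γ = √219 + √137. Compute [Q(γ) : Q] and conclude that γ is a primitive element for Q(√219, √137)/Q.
[Q(γ) : Q] = 4 (equivalently, Q(γ) = Q(√219, √137))

Obviously Q(γ) ⊆ Q(√219, √137), and [Q(√219, √137):Q] = 4 (since 219, 137 are distinct squarefree integers > 1 with 30003 not a perfect square). To show equality we compute the minimal polynomial of γ. From γ = √219 + √137: γ^2 = 219 + 2√(30003) + 137 = 356 + 2√(30003), so γ^2 - 356 = 2√(30003); squaring, (γ^2 - 356)^2 = 4·30003, i.e. γ^4 - 712γ^2 + 126736 - 120012 = 0, i.e. γ^4 - 712γ^2 + 6724 = 0. So γ is a root of x^4 - 712x^2 + 6724. This polynomial is irreducible over Q: it has no rational root (each ±√219 ± √137 is irrational), and any factorization into two quadratics over Q would force √(30003) ∈ Q (pairing opposite roots) or √219, √137 ∈ Q (other pairings), all impossible. Hence [Q(γ):Q] = 4 = [Q(√219, √137):Q], so Q(γ) = Q(√219, √137).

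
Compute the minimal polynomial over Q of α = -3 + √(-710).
m_α(x) = x^2 + 6x + 719

From α + 3 = √(-710), squaring gives (α + 3)^2 = -710, i.e. α^2 + 6α + 9 = -710, so α^2 + 6α + 719 = 0. The discriminant of x^2 + 6x + 719 is (6)^2 - 4·(719) = 36 - 2876 = -2840, and 4·(-710) is not a perfect square in Q since -710 is squarefree and ≠ 1. Hence x^2 + 6x + 719 is irreducible over Q and is the minimal polynomial of α.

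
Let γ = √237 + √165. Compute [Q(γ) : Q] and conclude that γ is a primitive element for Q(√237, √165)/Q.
[Q(γ) : Q] = 4 (equivalently, Q(γ) = Q(√237, √165))

Obviously Q(γ) ⊆ Q(√237, √165), and [Q(√237, √165):Q] = 4 (since 237, 165 are distinct squarefree integers > 1 with 39105 not a perfect square). To show equality we compute the minimal polynomial of γ. From γ = √237 + √165: γ^2 = 237 + 2√(39105) + 165 = 402 + 2√(39105), so γ^2 - 402 = 2√(39105); squaring, (γ^2 - 402)^2 = 4·39105, i.e. γ^4 - 804γ^2 + 161604 - 156420 = 0, i.e. γ^4 - 804γ^2 + 5184 = 0. So γ is a root of x^4 - 804x^2 + 5184. This polynomial is irreducible over Q: it has no rational root (each ±√237 ± √165 is irrational), and any factorization into two quadratics over Q would force √(39105) ∈ Q (pairing opposite roots) or √237, √165 ∈ Q (other pairings), all impossible. Hence [Q(γ):Q] = 4 = [Q(√237, √165):Q], so Q(γ) = Q(√237, √165).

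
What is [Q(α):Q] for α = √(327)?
[Q(α):Q] = 2

[Q(α):Q] equals the degree of the minimal polynomial of α. Here α^2 = 327 and x^2 - 327 is irreducible (d = 327 is squarefree, ≠ 1, hence not a square), so deg(m_α) = 2. Thus [Q(α):Q] = 2.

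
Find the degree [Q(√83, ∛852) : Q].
[Q(√83, ∛852) : Q] = 6

Let L = Q(√83, ∛852). Since Q(√83) ⊂ L and [Q(√83):Q] = 2, the tower law gives 2 | [L:Q]. Likewise Q(∛852) ⊂ L with [Q(∛852):Q] = 3 (because 852 is not a perfect cube), so 3 | [L:Q]. As gcd(2,3) = 1, [L:Q] is divisible by 6. Conversely L is generated over Q by √83 and ∛852, so [L:Q] ≤ 2·3 = 6. Therefore [Q(√83, ∛852) : Q] = 6.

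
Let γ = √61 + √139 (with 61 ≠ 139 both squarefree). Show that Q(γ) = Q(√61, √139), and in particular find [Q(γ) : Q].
[Q(γ) : Q] = 4 (equivalently, Q(γ) = Q(√61, √139))

Obviously Q(γ) ⊆ Q(√61, √139), and [Q(√61, √139):Q] = 4 (since 61, 139 are distinct squarefree integers > 1 with 8479 not a perfect square). To show equality we compute the minimal polynomial of γ. From γ = √61 + √139: γ^2 = 61 + 2√(8479) + 139 = 200 + 2√(8479), so γ^2 - 200 = 2√(8479); squaring, (γ^2 - 200)^2 = 4·8479, i.e. γ^4 - 400γ^2 + 40000 - 33916 = 0, i.e. γ^4 - 400γ^2 + 6084 = 0. So γ is a root of x^4 - 400x^2 + 6084. This polynomial is irreducible over Q: it has no rational root (each ±√61 ± √139 is irrational), and any factorization into two quadratics over Q would force √(8479) ∈ Q (pairing opposite roots) or √61, √139 ∈ Q (other pairings), all impossible. Hence [Q(γ):Q] = 4 = [Q(√61, √139):Q], so Q(γ) = Q(√61, √139).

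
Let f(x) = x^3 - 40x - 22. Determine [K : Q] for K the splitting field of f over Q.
[K : Q] = 6

By the rational root test, any rational root of the monic integer polynomial f(x) = x^3 - 40x - 22 must be an integer dividing the constant term -22, i.e. one of ±{1, 2, 11, 22}. Evaluating: f(1) = -61, f(-1) = 17, f(2) = -94, f(-2) = 50, f(11) = 869, f(-11) = -913, f(22) = 9746, f(-22) = -9790; none is 0, so f has no rational root and is therefore irreducible over Q (a cubic with no linear factor over a field is irreducible). For an irreducible cubic, the Galois group is A_3 or S_3 according as the discriminant disc(f) = -4a^3 - 27b^2 = -4·(-40)^3 - 27·(-22)^2 = 242932 is or is not a square in Q. Here disc(f) = 242932 is not a perfect square in Q, so the Galois group of f over Q is not contained in A_3 and must be all of S_3. The splitting field has degree |S_3| = 6 over Q, so [K : Q] = 6.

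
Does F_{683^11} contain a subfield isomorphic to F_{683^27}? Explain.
No: F_{683^27} is not a subfield of F_{683^11}

F_{p^m} embeds in F_{p^n} iff m | n. Here 27 ∤ 11 (since 11 = 0·27 + 11 with remainder 11 ≠ 0), so F_{683^27} is not a subfield of F_{683^11}. Equivalently: if it were, the tower law would give 27 = [F_{683^27}:F_683] dividing [F_{683^11}:F_683] = 11, contradiction.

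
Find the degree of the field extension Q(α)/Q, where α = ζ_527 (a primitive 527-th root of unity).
[Q(α):Q] = 480

The minimal polynomial of ζ_527 over Q is the 527-th cyclotomic polynomial Φ_527(x), which is irreducible over Q and has degree φ(527) = 480. Hence [Q(α):Q] = φ(527) = 480.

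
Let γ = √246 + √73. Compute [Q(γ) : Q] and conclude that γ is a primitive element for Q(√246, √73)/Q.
[Q(γ) : Q] = 4 (equivalently, Q(γ) = Q(√246, √73))

Obviously Q(γ) ⊆ Q(√246, √73), and [Q(√246, √73):Q] = 4 (since 246, 73 are distinct squarefree integers > 1 with 17958 not a perfect square). To show equality we compute the minimal polynomial of γ. From γ = √246 + √73: γ^2 = 246 + 2√(17958) + 73 = 319 + 2√(17958), so γ^2 - 319 = 2√(17958); squaring, (γ^2 - 319)^2 = 4·17958, i.e. γ^4 - 638γ^2 + 101761 - 71832 = 0, i.e. γ^4 - 638γ^2 + 29929 = 0. So γ is a root of x^4 - 638x^2 + 29929. This polynomial is irreducible over Q: it has no rational root (each ±√246 ± √73 is irrational), and any factorization into two quadratics over Q would force √(17958) ∈ Q (pairing opposite roots) or √246, √73 ∈ Q (other pairings), all impossible. Hence [Q(γ):Q] = 4 = [Q(√246, √73):Q], so Q(γ) = Q(√246, √73).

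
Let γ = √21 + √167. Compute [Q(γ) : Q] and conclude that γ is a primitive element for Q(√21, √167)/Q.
[Q(γ) : Q] = 4 (equivalently, Q(γ) = Q(√21, √167))

Obviously Q(γ) ⊆ Q(√21, √167), and [Q(√21, √167):Q] = 4 (since 21, 167 are distinct squarefree integers > 1 with 3507 not a perfect square). To show equality we compute the minimal polynomial of γ. From γ = √21 + √167: γ^2 = 21 + 2√(3507) + 167 = 188 + 2√(3507), so γ^2 - 188 = 2√(3507); squaring, (γ^2 - 188)^2 = 4·3507, i.e. γ^4 - 376γ^2 + 35344 - 14028 = 0, i.e. γ^4 - 376γ^2 + 21316 = 0. So γ is a root of x^4 - 376x^2 + 21316. This polynomial is irreducible over Q: it has no rational root (each ±√21 ± √167 is irrational), and any factorization into two quadratics over Q would force √(3507) ∈ Q (pairing opposite roots) or √21, √167 ∈ Q (other pairings), all impossible. Hence [Q(γ):Q] = 4 = [Q(√21, √167):Q], so Q(γ) = Q(√21, √167).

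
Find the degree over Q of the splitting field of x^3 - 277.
[K : Q] = 6

The roots of x^3 - 277 are ∛277, ω∛277, ω^2∛277 where ω = e^(2πi/3) is a primitive cube root of unity, so K = Q(∛277, ω). Now [Q(∛277):Q] = 3 (since 277 is not a perfect cube, x^3 - 277 is irreducible) and [Q(ω):Q] = 2. Both 2 and 3 divide [K:Q], and [K:Q] ≤ 3·2 = 6, so [K:Q] = 6. (Equivalently: Q(∛277) ⊂ R but ω ∉ R, so [K : Q(∛277)] = 2.)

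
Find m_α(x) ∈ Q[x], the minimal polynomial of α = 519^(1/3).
m_α(x) = x^3 - 519

α satisfies α^3 = 519, so x^3 - 519 annihilates α. By the rational root test, a rational root p/q (in lowest terms) of x^3 - 519 would satisfy p^3 = 519 q^3, forcing q = 1 and p^3 = 519; but 519 is not a perfect cube, contradiction. A monic cubic over Q with no rational root is irreducible (any nontrivial factorization would include a linear factor). Hence x^3 - 519 is the minimal polynomial of α, and in particular [Q(α):Q] = 3.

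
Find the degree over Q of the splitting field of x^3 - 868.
[K : Q] = 6

The roots of x^3 - 868 are ∛868, ω∛868, ω^2∛868 where ω = e^(2πi/3) is a primitive cube root of unity, so K = Q(∛868, ω). Now [Q(∛868):Q] = 3 (since 868 is not a perfect cube, x^3 - 868 is irreducible) and [Q(ω):Q] = 2. Both 2 and 3 divide [K:Q], and [K:Q] ≤ 3·2 = 6, so [K:Q] = 6. (Equivalently: Q(∛868) ⊂ R but ω ∉ R, so [K : Q(∛868)] = 2.)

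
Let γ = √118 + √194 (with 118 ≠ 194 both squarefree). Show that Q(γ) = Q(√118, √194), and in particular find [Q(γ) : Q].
[Q(γ) : Q] = 4 (equivalently, Q(γ) = Q(√118, √194))

Obviously Q(γ) ⊆ Q(√118, √194), and [Q(√118, √194):Q] = 4 (since 118, 194 are distinct squarefree integers > 1 with 22892 not a perfect square). To show equality we compute the minimal polynomial of γ. From γ = √118 + √194: γ^2 = 118 + 2√(22892) + 194 = 312 + 2√(22892), so γ^2 - 312 = 2√(22892); squaring, (γ^2 - 312)^2 = 4·22892, i.e. γ^4 - 624γ^2 + 97344 - 91568 = 0, i.e. γ^4 - 624γ^2 + 5776 = 0. So γ is a root of x^4 - 624x^2 + 5776. This polynomial is irreducible over Q: it has no rational root (each ±√118 ± √194 is irrational), and any factorization into two quadratics over Q would force √(22892) ∈ Q (pairing opposite roots) or √118, √194 ∈ Q (other pairings), all impossible. Hence [Q(γ):Q] = 4 = [Q(√118, √194):Q], so Q(γ) = Q(√118, √194).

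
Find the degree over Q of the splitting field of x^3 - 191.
[K : Q] = 6

The roots of x^3 - 191 are ∛191, ω∛191, ω^2∛191 where ω = e^(2πi/3) is a primitive cube root of unity, so K = Q(∛191, ω). Now [Q(∛191):Q] = 3 (since 191 is not a perfect cube, x^3 - 191 is irreducible) and [Q(ω):Q] = 2. Both 2 and 3 divide [K:Q], and [K:Q] ≤ 3·2 = 6, so [K:Q] = 6. (Equivalently: Q(∛191) ⊂ R but ω ∉ R, so [K : Q(∛191)] = 2.)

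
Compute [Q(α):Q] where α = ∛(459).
[Q(α):Q] = 3

The minimal polynomial of α is x^3 - 459, irreducible over Q since 459 is not a perfect cube (so x^3 - 459 has no rational root). Hence [Q(α):Q] = deg(m_α) = 3.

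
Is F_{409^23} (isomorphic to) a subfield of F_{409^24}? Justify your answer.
No: F_{409^23} is not a subfield of F_{409^24}

F_{p^m} embeds in F_{p^n} iff m | n. Here 23 ∤ 24 (since 24 = 1·23 + 1 with remainder 1 ≠ 0), so F_{409^23} is not a subfield of F_{409^24}. Equivalently: if it were, the tower law would give 23 = [F_{409^23}:F_409] dividing [F_{409^24}:F_409] = 24, contradiction.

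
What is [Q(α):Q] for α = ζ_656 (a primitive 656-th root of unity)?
[Q(α):Q] = 320

The minimal polynomial of ζ_656 over Q is the 656-th cyclotomic polynomial Φ_656(x), which is irreducible over Q and has degree φ(656) = 320. Hence [Q(α):Q] = φ(656) = 320.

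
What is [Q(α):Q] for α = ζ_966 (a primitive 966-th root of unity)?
[Q(α):Q] = 264

The minimal polynomial of ζ_966 over Q is the 966-th cyclotomic polynomial Φ_966(x), which is irreducible over Q and has degree φ(966) = 264. Hence [Q(α):Q] = φ(966) = 264.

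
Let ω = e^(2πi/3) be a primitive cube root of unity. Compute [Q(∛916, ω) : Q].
[Q(∛916, ω) : Q] = 6

[Q(∛916):Q] = 3 (min poly x^3 - 916, irreducible since 916 is not a perfect cube). [Q(ω):Q] = 2 (min poly x^2 + x + 1). Since Q(∛916) ⊂ R and ω ∉ R, we have ω ∉ Q(∛916), so x^2 + x + 1 remains irreducible over Q(∛916) and [Q(∛916, ω) : Q(∛916)] = 2. By the tower law, [Q(∛916, ω) : Q] = 3 · 2 = 6. (In fact Q(∛916, ω) is the splitting field of x^3 - 916 over Q.)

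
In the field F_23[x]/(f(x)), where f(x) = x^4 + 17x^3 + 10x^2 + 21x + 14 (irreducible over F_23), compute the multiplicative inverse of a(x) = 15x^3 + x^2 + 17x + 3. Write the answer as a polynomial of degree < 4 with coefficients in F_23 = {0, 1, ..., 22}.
a(x)^(-1) ≡ 21x^3 + 18x^2 + 9x + 19 (mod f(x))

Since f is irreducible over F_23, F_23[x]/(f) is a field and a(x) ≠ 0 has an inverse. Apply the extended Euclidean algorithm to f(x) and a(x) in F_23[x]: f(x) = (20x + 9)·a(x) + (6x^2 + 15x + 10);  a(x) = (14x + 15)·(6x^2 + 15x + 10) + (20x + 14);  (6x^2 + 15x + 10) = (21x + 1)·(20x + 14) + (19). The last nonzero remainder is the constant 19 = gcd(f, a) in F_23. Back-substituting through the division chain expresses 19 = s(x)·a(x) + t(x)·f(x) with s(x) ≡ 8x^3 + 20x^2 + 10x + 16 (mod f), so (8x^3 + 20x^2 + 10x + 16)·a(x) ≡ 19 (mod f). Multiplying by 19^(-1) ≡ 17 in F_23 gives a(x)^(-1) ≡ 17·(8x^3 + 20x^2 + 10x + 16) ≡ 21x^3 + 18x^2 + 9x + 19 (mod f). Check: (15x^3 + x^2 + 17x + 3)·(21x^3 + 18x^2 + 9x + 19) = 16x^6 + 15x^5 + 4x^4 + 19x^3 + 19x^2 + 5x + 11 ≡ 1 (mod x^4 + 17x^3 + 10x^2 + 21x + 14).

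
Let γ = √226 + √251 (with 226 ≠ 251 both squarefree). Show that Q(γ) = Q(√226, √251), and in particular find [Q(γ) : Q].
[Q(γ) : Q] = 4 (equivalently, Q(γ) = Q(√226, √251))

Obviously Q(γ) ⊆ Q(√226, √251), and [Q(√226, √251):Q] = 4 (since 226, 251 are distinct squarefree integers > 1 with 56726 not a perfect square). To show equality we compute the minimal polynomial of γ. From γ = √226 + √251: γ^2 = 226 + 2√(56726) + 251 = 477 + 2√(56726), so γ^2 - 477 = 2√(56726); squaring, (γ^2 - 477)^2 = 4·56726, i.e. γ^4 - 954γ^2 + 227529 - 226904 = 0, i.e. γ^4 - 954γ^2 + 625 = 0. So γ is a root of x^4 - 954x^2 + 625. This polynomial is irreducible over Q: it has no rational root (each ±√226 ± √251 is irrational), and any factorization into two quadratics over Q would force √(56726) ∈ Q (pairing opposite roots) or √226, √251 ∈ Q (other pairings), all impossible. Hence [Q(γ):Q] = 4 = [Q(√226, √251):Q], so Q(γ) = Q(√226, √251).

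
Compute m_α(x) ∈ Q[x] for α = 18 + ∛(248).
m_α(x) = x^3 - 54x^2 + 972x - 6080

Set β = α - 18 = ∛(248), so β^3 = 248. Then (α - 18)^3 - 248 = 0, i.e. α is a root of g(x) = (x - 18)^3 - 248 = x^3 - 54x^2 + 972x - 6080. Since g(x) = h(x - 18) where h(x) = x^3 - 248, and h is irreducible over Q (because 248 is not a perfect cube, so h has no rational root, and a monic cubic with no rational root is irreducible), g is also irreducible (irreducibility is preserved under the substitution x → x - 18). Hence m_α(x) = x^3 - 54x^2 + 972x - 6080.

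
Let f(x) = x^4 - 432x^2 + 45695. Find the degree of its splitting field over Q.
[K : Q] = 4

Solving the quadratic in x^2: x^2 = (432 ± √(432^2 - 4·45695))/2 = (432 ± √3844)/2 = (432 ± 62)/2, giving x^2 = 247 or x^2 = 185. So f(x) = (x^2 - 247)(x^2 - 185) and the roots of f are ±√247, ±√185. Hence the splitting field is K = Q(√247, √185). Since 247 and 185 are distinct squarefree integers > 1, their product 45695 is not a perfect square, so √185 ∉ Q(√247). By the tower law [K:Q] = [Q(√247,√185):Q(√247)] · [Q(√247):Q] = 2 · 2 = 4.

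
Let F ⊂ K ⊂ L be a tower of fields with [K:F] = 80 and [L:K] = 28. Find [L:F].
[L:F] = 2240

The tower law says that for any tower of field extensions F ⊂ K ⊂ L with finite degrees, [L:F] = [L:K] · [K:F]. Here this gives [L:F] = 28 · 80 = 2240.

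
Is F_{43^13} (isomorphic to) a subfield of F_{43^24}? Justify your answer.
No: F_{43^13} is not a subfield of F_{43^24}

F_{p^m} embeds in F_{p^n} iff m | n. Here 13 ∤ 24 (since 24 = 1·13 + 11 with remainder 11 ≠ 0), so F_{43^13} is not a subfield of F_{43^24}. Equivalently: if it were, the tower law would give 13 = [F_{43^13}:F_43] dividing [F_{43^24}:F_43] = 24, contradiction.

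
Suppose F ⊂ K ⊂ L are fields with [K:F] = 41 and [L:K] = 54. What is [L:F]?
[L:F] = 2214

The tower law says that for any tower of field extensions F ⊂ K ⊂ L with finite degrees, [L:F] = [L:K] · [K:F]. Here this gives [L:F] = 54 · 41 = 2214.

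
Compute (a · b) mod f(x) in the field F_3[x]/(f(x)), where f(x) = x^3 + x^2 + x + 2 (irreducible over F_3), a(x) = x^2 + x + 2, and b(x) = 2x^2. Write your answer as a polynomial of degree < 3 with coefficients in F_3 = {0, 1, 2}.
a · b ≡ 2x^2 + 2x (mod f(x))

Multiply in F_3[x]: a(x)·b(x) = (x^2 + x + 2)·(2x^2) = 2x^4 + 2x^3 + x^2. This has degree ≥ 3, so divide by f(x) over F_3: 2x^4 + 2x^3 + x^2 = (2x)·(x^3 + x^2 + x + 2) + (2x^2 + 2x). Hence a·b ≡ 2x^2 + 2x (mod f). (F_3[x]/(f) is a field with 3^3 = 27 elements since f is irreducible of degree 3.)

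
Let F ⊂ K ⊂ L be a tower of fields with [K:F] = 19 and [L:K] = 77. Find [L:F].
[L:F] = 1463

The tower law says that for any tower of field extensions F ⊂ K ⊂ L with finite degrees, [L:F] = [L:K] · [K:F]. Here this gives [L:F] = 77 · 19 = 1463.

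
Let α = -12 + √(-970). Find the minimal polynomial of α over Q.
m_α(x) = x^2 + 24x + 1114

From α + 12 = √(-970), squaring gives (α + 12)^2 = -970, i.e. α^2 + 24α + 144 = -970, so α^2 + 24α + 1114 = 0. The discriminant of x^2 + 24x + 1114 is (24)^2 - 4·(1114) = 576 - 4456 = -3880, and 4·(-970) is not a perfect square in Q since -970 is squarefree and ≠ 1. Hence x^2 + 24x + 1114 is irreducible over Q and is the minimal polynomial of α.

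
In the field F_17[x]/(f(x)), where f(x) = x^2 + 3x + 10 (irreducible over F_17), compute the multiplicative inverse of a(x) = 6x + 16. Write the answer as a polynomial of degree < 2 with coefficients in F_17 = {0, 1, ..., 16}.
a(x)^(-1) ≡ 9x + 3 (mod f(x))

Since f is irreducible over F_17, F_17[x]/(f) is a field and a(x) ≠ 0 has an inverse. Apply the extended Euclidean algorithm to f(x) and a(x) in F_17[x]: f(x) = (3x + 1)·a(x) + (11). The last nonzero remainder is the constant 11 = gcd(f, a) in F_17. Back-substituting through the division chain expresses 11 = s(x)·a(x) + t(x)·f(x) with s(x) ≡ 14x + 16 (mod f), so (14x + 16)·a(x) ≡ 11 (mod f). Multiplying by 11^(-1) ≡ 14 in F_17 gives a(x)^(-1) ≡ 14·(14x + 16) ≡ 9x + 3 (mod f). Check: (6x + 16)·(9x + 3) = 3x^2 + 9x + 14 ≡ 1 (mod x^2 + 3x + 10).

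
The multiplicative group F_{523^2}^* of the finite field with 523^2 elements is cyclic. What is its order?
|F_{523^2}^*| = 273528

F_{523^2} has 523^2 = 273529 elements; its multiplicative group consists of all nonzero elements, so |F_{523^2}^*| = 273529 - 1 = 273528. (It is cyclic since any finite subgroup of the multiplicative group of a field is cyclic.)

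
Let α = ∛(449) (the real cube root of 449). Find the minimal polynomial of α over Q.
m_α(x) = x^3 - 449

α satisfies α^3 = 449, so x^3 - 449 annihilates α. By the rational root test, a rational root p/q (in lowest terms) of x^3 - 449 would satisfy p^3 = 449 q^3, forcing q = 1 and p^3 = 449; but 449 is not a perfect cube, contradiction. A monic cubic over Q with no rational root is irreducible (any nontrivial factorization would include a linear factor). Hence x^3 - 449 is the minimal polynomial of α, and in particular [Q(α):Q] = 3.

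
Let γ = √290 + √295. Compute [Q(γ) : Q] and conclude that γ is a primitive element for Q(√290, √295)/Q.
[Q(γ) : Q] = 4 (equivalently, Q(γ) = Q(√290, √295))

Obviously Q(γ) ⊆ Q(√290, √295), and [Q(√290, √295):Q] = 4 (since 290, 295 are distinct squarefree integers > 1 with 85550 not a perfect square). To show equality we compute the minimal polynomial of γ. From γ = √290 + √295: γ^2 = 290 + 2√(85550) + 295 = 585 + 2√(85550), so γ^2 - 585 = 2√(85550); squaring, (γ^2 - 585)^2 = 4·85550, i.e. γ^4 - 1170γ^2 + 342225 - 342200 = 0, i.e. γ^4 - 1170γ^2 + 25 = 0. So γ is a root of x^4 - 1170x^2 + 25. This polynomial is irreducible over Q: it has no rational root (each ±√290 ± √295 is irrational), and any factorization into two quadratics over Q would force √(85550) ∈ Q (pairing opposite roots) or √290, √295 ∈ Q (other pairings), all impossible. Hence [Q(γ):Q] = 4 = [Q(√290, √295):Q], so Q(γ) = Q(√290, √295).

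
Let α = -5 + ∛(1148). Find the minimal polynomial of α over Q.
m_α(x) = x^3 + 15x^2 + 75x - 1023

Set β = α + 5 = ∛(1148), so β^3 = 1148. Then (α + 5)^3 - 1148 = 0, i.e. α is a root of g(x) = (x + 5)^3 - 1148 = x^3 + 15x^2 + 75x - 1023. Since g(x) = h(x + 5) where h(x) = x^3 - 1148, and h is irreducible over Q (because 1148 is not a perfect cube, so h has no rational root, and a monic cubic with no rational root is irreducible), g is also irreducible (irreducibility is preserved under the substitution x → x + 5). Hence m_α(x) = x^3 + 15x^2 + 75x - 1023.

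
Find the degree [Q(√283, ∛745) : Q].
[Q(√283, ∛745) : Q] = 6

Let L = Q(√283, ∛745). Since Q(√283) ⊂ L and [Q(√283):Q] = 2, the tower law gives 2 | [L:Q]. Likewise Q(∛745) ⊂ L with [Q(∛745):Q] = 3 (because 745 is not a perfect cube), so 3 | [L:Q]. As gcd(2,3) = 1, [L:Q] is divisible by 6. Conversely L is generated over Q by √283 and ∛745, so [L:Q] ≤ 2·3 = 6. Therefore [Q(√283, ∛745) : Q] = 6.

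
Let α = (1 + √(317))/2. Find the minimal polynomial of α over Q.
m_α(x) = x^2 - x - 79

From 2α - 1 = √(317), squaring gives (2α - 1)^2 = 317, i.e. 4α^2 - 4α + 1 = 317, so α^2 - α + (1 - 317)/4 = 0. Since 317 ≡ 1 (mod 4), (1 - 317)/4 = -79 ∈ Z. The polynomial x^2 - x - 79 has discriminant 1 - 4·(-79) = 317, which is not a perfect square in Q (d = 317 is squarefree and ≠ 1), so x^2 - x - 79 is irreducible over Q. It is the minimal polynomial of α.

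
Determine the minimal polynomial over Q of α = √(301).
m_α(x) = x^2 - 301

α satisfies α^2 - 301 = 0, so x^2 - 301 annihilates α. Since d = 301 is squarefree and ≠ 1, it is not a perfect square in Q, so x^2 - 301 has no rational root and is therefore irreducible over Q (a degree-2 polynomial over a field is irreducible iff it has no root). Hence m_α(x) = x^2 - 301.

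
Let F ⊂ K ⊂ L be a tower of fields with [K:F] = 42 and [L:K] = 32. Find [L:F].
[L:F] = 1344

The tower law says that for any tower of field extensions F ⊂ K ⊂ L with finite degrees, [L:F] = [L:K] · [K:F]. Here this gives [L:F] = 32 · 42 = 1344.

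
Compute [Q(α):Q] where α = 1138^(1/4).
[Q(α):Q] = 4

α is a root of x^4 - 1138. By Eisenstein's criterion at the prime p = 2 (which divides the constant term 1138 but p^2 = 4 does not, since 1138 is squarefree), x^4 - 1138 is irreducible over Q. Hence [Q(α):Q] = 4.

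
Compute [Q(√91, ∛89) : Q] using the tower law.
[Q(√91, ∛89) : Q] = 6

Let L = Q(√91, ∛89). Since Q(√91) ⊂ L and [Q(√91):Q] = 2, the tower law gives 2 | [L:Q]. Likewise Q(∛89) ⊂ L with [Q(∛89):Q] = 3 (because 89 is not a perfect cube), so 3 | [L:Q]. As gcd(2,3) = 1, [L:Q] is divisible by 6. Conversely L is generated over Q by √91 and ∛89, so [L:Q] ≤ 2·3 = 6. Therefore [Q(√91, ∛89) : Q] = 6.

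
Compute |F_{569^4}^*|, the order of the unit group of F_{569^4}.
|F_{569^4}^*| = 104821185120

F_{569^4} has 569^4 = 104821185121 elements; its multiplicative group consists of all nonzero elements, so |F_{569^4}^*| = 104821185121 - 1 = 104821185120. (It is cyclic since any finite subgroup of the multiplicative group of a field is cyclic.)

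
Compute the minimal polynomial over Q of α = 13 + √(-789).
m_α(x) = x^2 - 26x + 958

From α - 13 = √(-789), squaring gives (α - 13)^2 = -789, i.e. α^2 - 26α + 169 = -789, so α^2 - 26α + 958 = 0. The discriminant of x^2 - 26x + 958 is (-26)^2 - 4·(958) = 676 - 3832 = -3156, and 4·(-789) is not a perfect square in Q since -789 is squarefree and ≠ 1. Hence x^2 - 26x + 958 is irreducible over Q and is the minimal polynomial of α.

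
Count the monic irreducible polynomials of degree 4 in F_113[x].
There are 40758648 monic irreducible polynomials of degree 4 over F_113

Each element of F_{113^4} that lies in no proper subfield is a root of exactly one monic irreducible of degree 4 over F_113, and each such polynomial has 4 distinct roots in F_{113^4}. By Möbius inversion the count is N_113(4) = (1/4) Σ_{d|4} μ(4/d) · 113^d = (1/4)(μ(4)·113^1 + μ(2)·113^2 + μ(1)·113^4) = 163034592/4 = 40758648.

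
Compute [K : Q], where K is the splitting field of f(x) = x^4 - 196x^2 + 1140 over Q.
[K : Q] = 4

Solving the quadratic in x^2: x^2 = (196 ± √(196^2 - 4·1140))/2 = (196 ± √33856)/2 = (196 ± 184)/2, giving x^2 = 6 or x^2 = 190. So f(x) = (x^2 - 6)(x^2 - 190) and the roots of f are ±√6, ±√190. Hence the splitting field is K = Q(√6, √190). Since 6 and 190 are distinct squarefree integers > 1, their product 1140 is not a perfect square, so √190 ∉ Q(√6). By the tower law [K:Q] = [Q(√6,√190):Q(√6)] · [Q(√6):Q] = 2 · 2 = 4.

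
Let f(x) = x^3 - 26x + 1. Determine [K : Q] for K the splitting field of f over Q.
[K : Q] = 6

By the rational root test, any rational root of the monic integer polynomial f(x) = x^3 - 26x + 1 must be an integer dividing the constant term 1, i.e. one of ±{1}. Evaluating: f(1) = -24, f(-1) = 26; none is 0, so f has no rational root and is therefore irreducible over Q (a cubic with no linear factor over a field is irreducible). For an irreducible cubic, the Galois group is A_3 or S_3 according as the discriminant disc(f) = -4a^3 - 27b^2 = -4·(-26)^3 - 27·(1)^2 = 70277 is or is not a square in Q. Here disc(f) = 70277 is not a perfect square in Q, so the Galois group of f over Q is not contained in A_3 and must be all of S_3. The splitting field has degree |S_3| = 6 over Q, so [K : Q] = 6.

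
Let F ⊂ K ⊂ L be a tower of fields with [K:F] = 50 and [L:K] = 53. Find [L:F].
[L:F] = 2650

The tower law says that for any tower of field extensions F ⊂ K ⊂ L with finite degrees, [L:F] = [L:K] · [K:F]. Here this gives [L:F] = 53 · 50 = 2650.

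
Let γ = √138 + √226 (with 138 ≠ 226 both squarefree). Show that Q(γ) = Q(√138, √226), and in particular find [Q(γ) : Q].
[Q(γ) : Q] = 4 (equivalently, Q(γ) = Q(√138, √226))

Obviously Q(γ) ⊆ Q(√138, √226), and [Q(√138, √226):Q] = 4 (since 138, 226 are distinct squarefree integers > 1 with 31188 not a perfect square). To show equality we compute the minimal polynomial of γ. From γ = √138 + √226: γ^2 = 138 + 2√(31188) + 226 = 364 + 2√(31188), so γ^2 - 364 = 2√(31188); squaring, (γ^2 - 364)^2 = 4·31188, i.e. γ^4 - 728γ^2 + 132496 - 124752 = 0, i.e. γ^4 - 728γ^2 + 7744 = 0. So γ is a root of x^4 - 728x^2 + 7744. This polynomial is irreducible over Q: it has no rational root (each ±√138 ± √226 is irrational), and any factorization into two quadratics over Q would force √(31188) ∈ Q (pairing opposite roots) or √138, √226 ∈ Q (other pairings), all impossible. Hence [Q(γ):Q] = 4 = [Q(√138, √226):Q], so Q(γ) = Q(√138, √226).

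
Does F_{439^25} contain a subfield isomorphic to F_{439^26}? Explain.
No: F_{439^26} is not a subfield of F_{439^25}

F_{p^m} embeds in F_{p^n} iff m | n. Here 26 ∤ 25 (since 25 = 0·26 + 25 with remainder 25 ≠ 0), so F_{439^26} is not a subfield of F_{439^25}. Equivalently: if it were, the tower law would give 26 = [F_{439^26}:F_439] dividing [F_{439^25}:F_439] = 25, contradiction.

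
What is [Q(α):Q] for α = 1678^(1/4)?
[Q(α):Q] = 4

α is a root of x^4 - 1678. By Eisenstein's criterion at the prime p = 2 (which divides the constant term 1678 but p^2 = 4 does not, since 1678 is squarefree), x^4 - 1678 is irreducible over Q. Hence [Q(α):Q] = 4.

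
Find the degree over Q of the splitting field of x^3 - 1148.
[K : Q] = 6

The roots of x^3 - 1148 are ∛1148, ω∛1148, ω^2∛1148 where ω = e^(2πi/3) is a primitive cube root of unity, so K = Q(∛1148, ω). Now [Q(∛1148):Q] = 3 (since 1148 is not a perfect cube, x^3 - 1148 is irreducible) and [Q(ω):Q] = 2. Both 2 and 3 divide [K:Q], and [K:Q] ≤ 3·2 = 6, so [K:Q] = 6. (Equivalently: Q(∛1148) ⊂ R but ω ∉ R, so [K : Q(∛1148)] = 2.)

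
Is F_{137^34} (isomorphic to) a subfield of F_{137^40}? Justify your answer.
No: F_{137^34} is not a subfield of F_{137^40}

F_{p^m} embeds in F_{p^n} iff m | n. Here 34 ∤ 40 (since 40 = 1·34 + 6 with remainder 6 ≠ 0), so F_{137^34} is not a subfield of F_{137^40}. Equivalently: if it were, the tower law would give 34 = [F_{137^34}:F_137] dividing [F_{137^40}:F_137] = 40, contradiction.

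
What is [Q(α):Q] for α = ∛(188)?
[Q(α):Q] = 3

The minimal polynomial of α is x^3 - 188, irreducible over Q since 188 is not a perfect cube (so x^3 - 188 has no rational root). Hence [Q(α):Q] = deg(m_α) = 3.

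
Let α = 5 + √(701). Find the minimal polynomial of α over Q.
m_α(x) = x^2 - 10x - 676

From α - 5 = √(701), squaring gives (α - 5)^2 = 701, i.e. α^2 - 10α + 25 = 701, so α^2 - 10α - 676 = 0. The discriminant of x^2 - 10x - 676 is (-10)^2 - 4·(-676) = 100 + 2704 = 2804, and 4·(701) is not a perfect square in Q since 701 is squarefree and ≠ 1. Hence x^2 - 10x - 676 is irreducible over Q and is the minimal polynomial of α.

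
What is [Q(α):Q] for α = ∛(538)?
[Q(α):Q] = 3

The minimal polynomial of α is x^3 - 538, irreducible over Q since 538 is not a perfect cube (so x^3 - 538 has no rational root). Hence [Q(α):Q] = deg(m_α) = 3.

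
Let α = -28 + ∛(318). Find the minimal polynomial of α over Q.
m_α(x) = x^3 + 84x^2 + 2352x + 21634

Set β = α + 28 = ∛(318), so β^3 = 318. Then (α + 28)^3 - 318 = 0, i.e. α is a root of g(x) = (x + 28)^3 - 318 = x^3 + 84x^2 + 2352x + 21634. Since g(x) = h(x + 28) where h(x) = x^3 - 318, and h is irreducible over Q (because 318 is not a perfect cube, so h has no rational root, and a monic cubic with no rational root is irreducible), g is also irreducible (irreducibility is preserved under the substitution x → x + 28). Hence m_α(x) = x^3 + 84x^2 + 2352x + 21634.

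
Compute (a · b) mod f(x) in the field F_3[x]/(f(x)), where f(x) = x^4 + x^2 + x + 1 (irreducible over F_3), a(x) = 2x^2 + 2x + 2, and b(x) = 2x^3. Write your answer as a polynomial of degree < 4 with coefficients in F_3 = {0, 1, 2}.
a · b ≡ x^2 + x + 2 (mod f(x))

Multiply in F_3[x]: a(x)·b(x) = (2x^2 + 2x + 2)·(2x^3) = x^5 + x^4 + x^3. This has degree ≥ 4, so divide by f(x) over F_3: x^5 + x^4 + x^3 = (x + 1)·(x^4 + x^2 + x + 1) + (x^2 + x + 2). Hence a·b ≡ x^2 + x + 2 (mod f). (F_3[x]/(f) is a field with 3^4 = 81 elements since f is irreducible of degree 4.)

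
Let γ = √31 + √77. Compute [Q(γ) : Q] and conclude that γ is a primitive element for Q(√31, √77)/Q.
[Q(γ) : Q] = 4 (equivalently, Q(γ) = Q(√31, √77))

Obviously Q(γ) ⊆ Q(√31, √77), and [Q(√31, √77):Q] = 4 (since 31, 77 are distinct squarefree integers > 1 with 2387 not a perfect square). To show equality we compute the minimal polynomial of γ. From γ = √31 + √77: γ^2 = 31 + 2√(2387) + 77 = 108 + 2√(2387), so γ^2 - 108 = 2√(2387); squaring, (γ^2 - 108)^2 = 4·2387, i.e. γ^4 - 216γ^2 + 11664 - 9548 = 0, i.e. γ^4 - 216γ^2 + 2116 = 0. So γ is a root of x^4 - 216x^2 + 2116. This polynomial is irreducible over Q: it has no rational root (each ±√31 ± √77 is irrational), and any factorization into two quadratics over Q would force √(2387) ∈ Q (pairing opposite roots) or √31, √77 ∈ Q (other pairings), all impossible. Hence [Q(γ):Q] = 4 = [Q(√31, √77):Q], so Q(γ) = Q(√31, √77).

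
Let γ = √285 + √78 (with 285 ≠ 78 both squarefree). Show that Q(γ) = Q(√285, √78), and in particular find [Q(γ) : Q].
[Q(γ) : Q] = 4 (equivalently, Q(γ) = Q(√285, √78))

Obviously Q(γ) ⊆ Q(√285, √78), and [Q(√285, √78):Q] = 4 (since 285, 78 are distinct squarefree integers > 1 with 22230 not a perfect square). To show equality we compute the minimal polynomial of γ. From γ = √285 + √78: γ^2 = 285 + 2√(22230) + 78 = 363 + 2√(22230), so γ^2 - 363 = 2√(22230); squaring, (γ^2 - 363)^2 = 4·22230, i.e. γ^4 - 726γ^2 + 131769 - 88920 = 0, i.e. γ^4 - 726γ^2 + 42849 = 0. So γ is a root of x^4 - 726x^2 + 42849. This polynomial is irreducible over Q: it has no rational root (each ±√285 ± √78 is irrational), and any factorization into two quadratics over Q would force √(22230) ∈ Q (pairing opposite roots) or √285, √78 ∈ Q (other pairings), all impossible. Hence [Q(γ):Q] = 4 = [Q(√285, √78):Q], so Q(γ) = Q(√285, √78).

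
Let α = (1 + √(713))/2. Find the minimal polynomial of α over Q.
m_α(x) = x^2 - x - 178

From 2α - 1 = √(713), squaring gives (2α - 1)^2 = 713, i.e. 4α^2 - 4α + 1 = 713, so α^2 - α + (1 - 713)/4 = 0. Since 713 ≡ 1 (mod 4), (1 - 713)/4 = -178 ∈ Z. The polynomial x^2 - x - 178 has discriminant 1 - 4·(-178) = 713, which is not a perfect square in Q (d = 713 is squarefree and ≠ 1), so x^2 - x - 178 is irreducible over Q. It is the minimal polynomial of α.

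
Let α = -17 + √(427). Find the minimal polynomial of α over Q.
m_α(x) = x^2 + 34x - 138

From α + 17 = √(427), squaring gives (α + 17)^2 = 427, i.e. α^2 + 34α + 289 = 427, so α^2 + 34α - 138 = 0. The discriminant of x^2 + 34x - 138 is (34)^2 - 4·(-138) = 1156 + 552 = 1708, and 4·(427) is not a perfect square in Q since 427 is squarefree and ≠ 1. Hence x^2 + 34x - 138 is irreducible over Q and is the minimal polynomial of α.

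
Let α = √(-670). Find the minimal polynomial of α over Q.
m_α(x) = x^2 + 670

α satisfies α^2 + 670 = 0, so x^2 + 670 annihilates α. Since d = -670 is squarefree and ≠ 1, it is not a perfect square in Q, so x^2 + 670 has no rational root and is therefore irreducible over Q (a degree-2 polynomial over a field is irreducible iff it has no root). Hence m_α(x) = x^2 + 670.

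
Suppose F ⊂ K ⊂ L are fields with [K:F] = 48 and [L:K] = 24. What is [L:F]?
[L:F] = 1152

The tower law says that for any tower of field extensions F ⊂ K ⊂ L with finite degrees, [L:F] = [L:K] · [K:F]. Here this gives [L:F] = 24 · 48 = 1152.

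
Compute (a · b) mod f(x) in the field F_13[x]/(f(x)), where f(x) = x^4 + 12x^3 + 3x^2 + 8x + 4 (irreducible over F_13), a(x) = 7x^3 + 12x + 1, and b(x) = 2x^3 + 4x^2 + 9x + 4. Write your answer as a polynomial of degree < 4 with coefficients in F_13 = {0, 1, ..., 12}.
a · b ≡ 5x^3 + 5x^2 + 12x + 7 (mod f(x))

Multiply in F_13[x]: a(x)·b(x) = (7x^3 + 12x + 1)·(2x^3 + 4x^2 + 9x + 4) = x^6 + 2x^5 + 9x^4 + 8x^2 + 5x + 4. This has degree ≥ 4, so divide by f(x) over F_13: x^6 + 2x^5 + 9x^4 + 8x^2 + 5x + 4 = (x^2 + 3x + 9)·(x^4 + 12x^3 + 3x^2 + 8x + 4) + (5x^3 + 5x^2 + 12x + 7). Hence a·b ≡ 5x^3 + 5x^2 + 12x + 7 (mod f). (F_13[x]/(f) is a field with 13^4 = 28561 elements since f is irreducible of degree 4.)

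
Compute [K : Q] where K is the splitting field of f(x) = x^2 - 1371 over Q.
[K : Q] = 2

f(x) = x^2 - 1371 factors as (x - √1371)(x + √1371). The splitting field is K = Q(√1371). Since 1371 is squarefree and > 1, it is not a perfect square, so x^2 - 1371 is irreducible over Q and [Q(√1371) : Q] = 2. Hence [K : Q] = 2.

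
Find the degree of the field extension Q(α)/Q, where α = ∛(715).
[Q(α):Q] = 3

The minimal polynomial of α is x^3 - 715, irreducible over Q since 715 is not a perfect cube (so x^3 - 715 has no rational root). Hence [Q(α):Q] = deg(m_α) = 3.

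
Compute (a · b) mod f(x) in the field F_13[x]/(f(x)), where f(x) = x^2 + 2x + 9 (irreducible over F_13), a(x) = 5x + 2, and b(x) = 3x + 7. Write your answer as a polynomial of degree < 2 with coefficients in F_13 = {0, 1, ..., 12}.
a · b ≡ 11x + 9 (mod f(x))

Multiply in F_13[x]: a(x)·b(x) = (5x + 2)·(3x + 7) = 2x^2 + 2x + 1. This has degree ≥ 2, so divide by f(x) over F_13: 2x^2 + 2x + 1 = (2)·(x^2 + 2x + 9) + (11x + 9). Hence a·b ≡ 11x + 9 (mod f). (F_13[x]/(f) is a field with 13^2 = 169 elements since f is irreducible of degree 2.)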